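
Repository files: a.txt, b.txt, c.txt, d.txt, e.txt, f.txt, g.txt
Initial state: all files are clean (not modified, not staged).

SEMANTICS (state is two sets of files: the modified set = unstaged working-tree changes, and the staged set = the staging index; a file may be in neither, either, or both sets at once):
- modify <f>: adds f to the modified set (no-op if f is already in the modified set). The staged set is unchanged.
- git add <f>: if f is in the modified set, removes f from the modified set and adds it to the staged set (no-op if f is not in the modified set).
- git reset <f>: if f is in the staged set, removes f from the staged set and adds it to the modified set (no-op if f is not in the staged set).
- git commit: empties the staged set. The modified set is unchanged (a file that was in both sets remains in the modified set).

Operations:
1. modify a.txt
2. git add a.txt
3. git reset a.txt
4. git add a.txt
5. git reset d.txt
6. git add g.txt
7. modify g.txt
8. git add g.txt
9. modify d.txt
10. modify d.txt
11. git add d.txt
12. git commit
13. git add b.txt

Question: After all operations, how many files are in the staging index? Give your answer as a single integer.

Answer: 0

Derivation:
After op 1 (modify a.txt): modified={a.txt} staged={none}
After op 2 (git add a.txt): modified={none} staged={a.txt}
After op 3 (git reset a.txt): modified={a.txt} staged={none}
After op 4 (git add a.txt): modified={none} staged={a.txt}
After op 5 (git reset d.txt): modified={none} staged={a.txt}
After op 6 (git add g.txt): modified={none} staged={a.txt}
After op 7 (modify g.txt): modified={g.txt} staged={a.txt}
After op 8 (git add g.txt): modified={none} staged={a.txt, g.txt}
After op 9 (modify d.txt): modified={d.txt} staged={a.txt, g.txt}
After op 10 (modify d.txt): modified={d.txt} staged={a.txt, g.txt}
After op 11 (git add d.txt): modified={none} staged={a.txt, d.txt, g.txt}
After op 12 (git commit): modified={none} staged={none}
After op 13 (git add b.txt): modified={none} staged={none}
Final staged set: {none} -> count=0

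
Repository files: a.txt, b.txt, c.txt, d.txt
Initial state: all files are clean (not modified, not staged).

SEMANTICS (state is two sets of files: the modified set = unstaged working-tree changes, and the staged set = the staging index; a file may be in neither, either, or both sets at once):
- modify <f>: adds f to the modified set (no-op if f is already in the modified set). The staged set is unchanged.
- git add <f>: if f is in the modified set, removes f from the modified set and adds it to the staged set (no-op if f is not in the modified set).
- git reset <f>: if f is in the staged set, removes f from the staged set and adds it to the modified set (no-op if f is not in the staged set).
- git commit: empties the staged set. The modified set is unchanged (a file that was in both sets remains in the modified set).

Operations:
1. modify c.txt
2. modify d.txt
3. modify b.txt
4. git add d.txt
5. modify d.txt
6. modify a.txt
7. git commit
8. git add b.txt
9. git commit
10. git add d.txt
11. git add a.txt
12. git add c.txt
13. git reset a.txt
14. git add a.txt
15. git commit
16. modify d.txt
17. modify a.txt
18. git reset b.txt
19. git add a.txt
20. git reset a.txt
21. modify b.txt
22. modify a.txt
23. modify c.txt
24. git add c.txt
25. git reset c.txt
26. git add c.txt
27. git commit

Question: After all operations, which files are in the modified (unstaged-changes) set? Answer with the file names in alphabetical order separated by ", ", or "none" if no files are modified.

Answer: a.txt, b.txt, d.txt

Derivation:
After op 1 (modify c.txt): modified={c.txt} staged={none}
After op 2 (modify d.txt): modified={c.txt, d.txt} staged={none}
After op 3 (modify b.txt): modified={b.txt, c.txt, d.txt} staged={none}
After op 4 (git add d.txt): modified={b.txt, c.txt} staged={d.txt}
After op 5 (modify d.txt): modified={b.txt, c.txt, d.txt} staged={d.txt}
After op 6 (modify a.txt): modified={a.txt, b.txt, c.txt, d.txt} staged={d.txt}
After op 7 (git commit): modified={a.txt, b.txt, c.txt, d.txt} staged={none}
After op 8 (git add b.txt): modified={a.txt, c.txt, d.txt} staged={b.txt}
After op 9 (git commit): modified={a.txt, c.txt, d.txt} staged={none}
After op 10 (git add d.txt): modified={a.txt, c.txt} staged={d.txt}
After op 11 (git add a.txt): modified={c.txt} staged={a.txt, d.txt}
After op 12 (git add c.txt): modified={none} staged={a.txt, c.txt, d.txt}
After op 13 (git reset a.txt): modified={a.txt} staged={c.txt, d.txt}
After op 14 (git add a.txt): modified={none} staged={a.txt, c.txt, d.txt}
After op 15 (git commit): modified={none} staged={none}
After op 16 (modify d.txt): modified={d.txt} staged={none}
After op 17 (modify a.txt): modified={a.txt, d.txt} staged={none}
After op 18 (git reset b.txt): modified={a.txt, d.txt} staged={none}
After op 19 (git add a.txt): modified={d.txt} staged={a.txt}
After op 20 (git reset a.txt): modified={a.txt, d.txt} staged={none}
After op 21 (modify b.txt): modified={a.txt, b.txt, d.txt} staged={none}
After op 22 (modify a.txt): modified={a.txt, b.txt, d.txt} staged={none}
After op 23 (modify c.txt): modified={a.txt, b.txt, c.txt, d.txt} staged={none}
After op 24 (git add c.txt): modified={a.txt, b.txt, d.txt} staged={c.txt}
After op 25 (git reset c.txt): modified={a.txt, b.txt, c.txt, d.txt} staged={none}
After op 26 (git add c.txt): modified={a.txt, b.txt, d.txt} staged={c.txt}
After op 27 (git commit): modified={a.txt, b.txt, d.txt} staged={none}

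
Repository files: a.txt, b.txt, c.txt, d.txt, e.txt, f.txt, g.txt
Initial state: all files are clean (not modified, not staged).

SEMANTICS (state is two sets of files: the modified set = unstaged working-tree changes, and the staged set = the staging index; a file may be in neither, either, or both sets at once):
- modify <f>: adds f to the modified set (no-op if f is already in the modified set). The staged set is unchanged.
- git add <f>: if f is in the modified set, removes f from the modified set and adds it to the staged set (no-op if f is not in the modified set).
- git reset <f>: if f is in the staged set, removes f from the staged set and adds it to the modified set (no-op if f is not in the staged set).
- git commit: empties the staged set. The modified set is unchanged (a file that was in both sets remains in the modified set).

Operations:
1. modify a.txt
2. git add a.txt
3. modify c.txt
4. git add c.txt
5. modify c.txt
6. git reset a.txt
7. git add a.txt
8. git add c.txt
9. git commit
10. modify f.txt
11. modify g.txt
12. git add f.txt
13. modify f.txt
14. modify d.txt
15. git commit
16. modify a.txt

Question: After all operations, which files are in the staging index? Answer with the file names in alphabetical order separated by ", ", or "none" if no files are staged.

After op 1 (modify a.txt): modified={a.txt} staged={none}
After op 2 (git add a.txt): modified={none} staged={a.txt}
After op 3 (modify c.txt): modified={c.txt} staged={a.txt}
After op 4 (git add c.txt): modified={none} staged={a.txt, c.txt}
After op 5 (modify c.txt): modified={c.txt} staged={a.txt, c.txt}
After op 6 (git reset a.txt): modified={a.txt, c.txt} staged={c.txt}
After op 7 (git add a.txt): modified={c.txt} staged={a.txt, c.txt}
After op 8 (git add c.txt): modified={none} staged={a.txt, c.txt}
After op 9 (git commit): modified={none} staged={none}
After op 10 (modify f.txt): modified={f.txt} staged={none}
After op 11 (modify g.txt): modified={f.txt, g.txt} staged={none}
After op 12 (git add f.txt): modified={g.txt} staged={f.txt}
After op 13 (modify f.txt): modified={f.txt, g.txt} staged={f.txt}
After op 14 (modify d.txt): modified={d.txt, f.txt, g.txt} staged={f.txt}
After op 15 (git commit): modified={d.txt, f.txt, g.txt} staged={none}
After op 16 (modify a.txt): modified={a.txt, d.txt, f.txt, g.txt} staged={none}

Answer: none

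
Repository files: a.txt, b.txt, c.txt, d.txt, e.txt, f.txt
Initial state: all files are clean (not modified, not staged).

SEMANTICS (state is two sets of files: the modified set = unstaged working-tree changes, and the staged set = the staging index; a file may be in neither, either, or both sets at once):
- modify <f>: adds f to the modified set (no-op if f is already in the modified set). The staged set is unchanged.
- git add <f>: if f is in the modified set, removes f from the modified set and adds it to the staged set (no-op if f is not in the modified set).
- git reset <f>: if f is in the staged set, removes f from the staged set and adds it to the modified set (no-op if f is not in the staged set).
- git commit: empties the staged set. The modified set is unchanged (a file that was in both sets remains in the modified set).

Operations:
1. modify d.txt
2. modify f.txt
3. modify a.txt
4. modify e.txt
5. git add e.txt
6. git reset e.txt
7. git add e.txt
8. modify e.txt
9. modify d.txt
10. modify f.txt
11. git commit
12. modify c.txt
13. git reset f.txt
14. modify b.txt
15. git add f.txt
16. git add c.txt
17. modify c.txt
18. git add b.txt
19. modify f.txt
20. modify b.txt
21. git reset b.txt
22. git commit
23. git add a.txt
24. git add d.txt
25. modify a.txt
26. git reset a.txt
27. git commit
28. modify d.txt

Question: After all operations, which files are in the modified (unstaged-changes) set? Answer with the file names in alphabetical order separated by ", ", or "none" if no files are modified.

Answer: a.txt, b.txt, c.txt, d.txt, e.txt, f.txt

Derivation:
After op 1 (modify d.txt): modified={d.txt} staged={none}
After op 2 (modify f.txt): modified={d.txt, f.txt} staged={none}
After op 3 (modify a.txt): modified={a.txt, d.txt, f.txt} staged={none}
After op 4 (modify e.txt): modified={a.txt, d.txt, e.txt, f.txt} staged={none}
After op 5 (git add e.txt): modified={a.txt, d.txt, f.txt} staged={e.txt}
After op 6 (git reset e.txt): modified={a.txt, d.txt, e.txt, f.txt} staged={none}
After op 7 (git add e.txt): modified={a.txt, d.txt, f.txt} staged={e.txt}
After op 8 (modify e.txt): modified={a.txt, d.txt, e.txt, f.txt} staged={e.txt}
After op 9 (modify d.txt): modified={a.txt, d.txt, e.txt, f.txt} staged={e.txt}
After op 10 (modify f.txt): modified={a.txt, d.txt, e.txt, f.txt} staged={e.txt}
After op 11 (git commit): modified={a.txt, d.txt, e.txt, f.txt} staged={none}
After op 12 (modify c.txt): modified={a.txt, c.txt, d.txt, e.txt, f.txt} staged={none}
After op 13 (git reset f.txt): modified={a.txt, c.txt, d.txt, e.txt, f.txt} staged={none}
After op 14 (modify b.txt): modified={a.txt, b.txt, c.txt, d.txt, e.txt, f.txt} staged={none}
After op 15 (git add f.txt): modified={a.txt, b.txt, c.txt, d.txt, e.txt} staged={f.txt}
After op 16 (git add c.txt): modified={a.txt, b.txt, d.txt, e.txt} staged={c.txt, f.txt}
After op 17 (modify c.txt): modified={a.txt, b.txt, c.txt, d.txt, e.txt} staged={c.txt, f.txt}
After op 18 (git add b.txt): modified={a.txt, c.txt, d.txt, e.txt} staged={b.txt, c.txt, f.txt}
After op 19 (modify f.txt): modified={a.txt, c.txt, d.txt, e.txt, f.txt} staged={b.txt, c.txt, f.txt}
After op 20 (modify b.txt): modified={a.txt, b.txt, c.txt, d.txt, e.txt, f.txt} staged={b.txt, c.txt, f.txt}
After op 21 (git reset b.txt): modified={a.txt, b.txt, c.txt, d.txt, e.txt, f.txt} staged={c.txt, f.txt}
After op 22 (git commit): modified={a.txt, b.txt, c.txt, d.txt, e.txt, f.txt} staged={none}
After op 23 (git add a.txt): modified={b.txt, c.txt, d.txt, e.txt, f.txt} staged={a.txt}
After op 24 (git add d.txt): modified={b.txt, c.txt, e.txt, f.txt} staged={a.txt, d.txt}
After op 25 (modify a.txt): modified={a.txt, b.txt, c.txt, e.txt, f.txt} staged={a.txt, d.txt}
After op 26 (git reset a.txt): modified={a.txt, b.txt, c.txt, e.txt, f.txt} staged={d.txt}
After op 27 (git commit): modified={a.txt, b.txt, c.txt, e.txt, f.txt} staged={none}
After op 28 (modify d.txt): modified={a.txt, b.txt, c.txt, d.txt, e.txt, f.txt} staged={none}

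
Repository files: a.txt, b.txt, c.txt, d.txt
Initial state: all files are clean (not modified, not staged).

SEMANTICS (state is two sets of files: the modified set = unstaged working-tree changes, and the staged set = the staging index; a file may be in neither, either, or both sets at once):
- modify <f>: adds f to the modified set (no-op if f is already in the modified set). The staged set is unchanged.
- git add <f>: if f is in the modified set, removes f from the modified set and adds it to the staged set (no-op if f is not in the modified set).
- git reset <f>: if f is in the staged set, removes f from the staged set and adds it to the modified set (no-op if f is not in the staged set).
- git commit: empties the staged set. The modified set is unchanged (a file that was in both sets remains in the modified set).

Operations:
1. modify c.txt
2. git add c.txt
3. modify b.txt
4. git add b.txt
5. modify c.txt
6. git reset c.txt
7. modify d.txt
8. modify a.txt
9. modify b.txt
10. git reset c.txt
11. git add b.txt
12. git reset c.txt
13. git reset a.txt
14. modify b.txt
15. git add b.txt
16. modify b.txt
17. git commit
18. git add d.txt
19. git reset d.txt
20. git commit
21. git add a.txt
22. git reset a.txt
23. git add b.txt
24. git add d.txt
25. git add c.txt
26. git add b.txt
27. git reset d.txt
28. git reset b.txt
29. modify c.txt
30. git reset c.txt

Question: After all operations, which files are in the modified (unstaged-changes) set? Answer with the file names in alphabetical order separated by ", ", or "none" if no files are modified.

Answer: a.txt, b.txt, c.txt, d.txt

Derivation:
After op 1 (modify c.txt): modified={c.txt} staged={none}
After op 2 (git add c.txt): modified={none} staged={c.txt}
After op 3 (modify b.txt): modified={b.txt} staged={c.txt}
After op 4 (git add b.txt): modified={none} staged={b.txt, c.txt}
After op 5 (modify c.txt): modified={c.txt} staged={b.txt, c.txt}
After op 6 (git reset c.txt): modified={c.txt} staged={b.txt}
After op 7 (modify d.txt): modified={c.txt, d.txt} staged={b.txt}
After op 8 (modify a.txt): modified={a.txt, c.txt, d.txt} staged={b.txt}
After op 9 (modify b.txt): modified={a.txt, b.txt, c.txt, d.txt} staged={b.txt}
After op 10 (git reset c.txt): modified={a.txt, b.txt, c.txt, d.txt} staged={b.txt}
After op 11 (git add b.txt): modified={a.txt, c.txt, d.txt} staged={b.txt}
After op 12 (git reset c.txt): modified={a.txt, c.txt, d.txt} staged={b.txt}
After op 13 (git reset a.txt): modified={a.txt, c.txt, d.txt} staged={b.txt}
After op 14 (modify b.txt): modified={a.txt, b.txt, c.txt, d.txt} staged={b.txt}
After op 15 (git add b.txt): modified={a.txt, c.txt, d.txt} staged={b.txt}
After op 16 (modify b.txt): modified={a.txt, b.txt, c.txt, d.txt} staged={b.txt}
After op 17 (git commit): modified={a.txt, b.txt, c.txt, d.txt} staged={none}
After op 18 (git add d.txt): modified={a.txt, b.txt, c.txt} staged={d.txt}
After op 19 (git reset d.txt): modified={a.txt, b.txt, c.txt, d.txt} staged={none}
After op 20 (git commit): modified={a.txt, b.txt, c.txt, d.txt} staged={none}
After op 21 (git add a.txt): modified={b.txt, c.txt, d.txt} staged={a.txt}
After op 22 (git reset a.txt): modified={a.txt, b.txt, c.txt, d.txt} staged={none}
After op 23 (git add b.txt): modified={a.txt, c.txt, d.txt} staged={b.txt}
After op 24 (git add d.txt): modified={a.txt, c.txt} staged={b.txt, d.txt}
After op 25 (git add c.txt): modified={a.txt} staged={b.txt, c.txt, d.txt}
After op 26 (git add b.txt): modified={a.txt} staged={b.txt, c.txt, d.txt}
After op 27 (git reset d.txt): modified={a.txt, d.txt} staged={b.txt, c.txt}
After op 28 (git reset b.txt): modified={a.txt, b.txt, d.txt} staged={c.txt}
After op 29 (modify c.txt): modified={a.txt, b.txt, c.txt, d.txt} staged={c.txt}
After op 30 (git reset c.txt): modified={a.txt, b.txt, c.txt, d.txt} staged={none}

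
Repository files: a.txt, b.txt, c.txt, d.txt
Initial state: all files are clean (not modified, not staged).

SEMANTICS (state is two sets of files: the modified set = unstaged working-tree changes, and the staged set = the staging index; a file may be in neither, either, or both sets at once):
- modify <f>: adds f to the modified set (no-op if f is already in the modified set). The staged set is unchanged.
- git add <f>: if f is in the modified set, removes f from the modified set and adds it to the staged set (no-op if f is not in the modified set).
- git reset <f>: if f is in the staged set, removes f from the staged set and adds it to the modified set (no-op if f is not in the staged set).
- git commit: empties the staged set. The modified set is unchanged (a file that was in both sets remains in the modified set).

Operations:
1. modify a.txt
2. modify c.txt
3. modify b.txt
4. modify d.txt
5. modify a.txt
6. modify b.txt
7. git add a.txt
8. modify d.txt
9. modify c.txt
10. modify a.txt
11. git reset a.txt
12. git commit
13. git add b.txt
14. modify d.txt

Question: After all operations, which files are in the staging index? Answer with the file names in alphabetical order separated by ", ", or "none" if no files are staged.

After op 1 (modify a.txt): modified={a.txt} staged={none}
After op 2 (modify c.txt): modified={a.txt, c.txt} staged={none}
After op 3 (modify b.txt): modified={a.txt, b.txt, c.txt} staged={none}
After op 4 (modify d.txt): modified={a.txt, b.txt, c.txt, d.txt} staged={none}
After op 5 (modify a.txt): modified={a.txt, b.txt, c.txt, d.txt} staged={none}
After op 6 (modify b.txt): modified={a.txt, b.txt, c.txt, d.txt} staged={none}
After op 7 (git add a.txt): modified={b.txt, c.txt, d.txt} staged={a.txt}
After op 8 (modify d.txt): modified={b.txt, c.txt, d.txt} staged={a.txt}
After op 9 (modify c.txt): modified={b.txt, c.txt, d.txt} staged={a.txt}
After op 10 (modify a.txt): modified={a.txt, b.txt, c.txt, d.txt} staged={a.txt}
After op 11 (git reset a.txt): modified={a.txt, b.txt, c.txt, d.txt} staged={none}
After op 12 (git commit): modified={a.txt, b.txt, c.txt, d.txt} staged={none}
After op 13 (git add b.txt): modified={a.txt, c.txt, d.txt} staged={b.txt}
After op 14 (modify d.txt): modified={a.txt, c.txt, d.txt} staged={b.txt}

Answer: b.txt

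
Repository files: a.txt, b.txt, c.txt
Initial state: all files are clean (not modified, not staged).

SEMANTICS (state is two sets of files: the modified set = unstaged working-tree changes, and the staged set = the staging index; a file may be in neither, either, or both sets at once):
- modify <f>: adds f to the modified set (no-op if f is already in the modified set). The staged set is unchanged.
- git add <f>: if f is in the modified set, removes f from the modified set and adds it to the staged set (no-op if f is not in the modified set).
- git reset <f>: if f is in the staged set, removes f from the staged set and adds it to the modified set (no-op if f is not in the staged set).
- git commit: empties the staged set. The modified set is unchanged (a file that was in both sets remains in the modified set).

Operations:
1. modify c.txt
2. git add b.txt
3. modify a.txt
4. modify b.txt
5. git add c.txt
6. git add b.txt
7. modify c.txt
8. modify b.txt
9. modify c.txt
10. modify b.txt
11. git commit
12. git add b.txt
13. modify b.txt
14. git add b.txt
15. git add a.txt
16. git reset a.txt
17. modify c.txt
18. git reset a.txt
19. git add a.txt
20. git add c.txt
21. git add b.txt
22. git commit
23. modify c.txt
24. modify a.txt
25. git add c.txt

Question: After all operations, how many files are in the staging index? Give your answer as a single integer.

Answer: 1

Derivation:
After op 1 (modify c.txt): modified={c.txt} staged={none}
After op 2 (git add b.txt): modified={c.txt} staged={none}
After op 3 (modify a.txt): modified={a.txt, c.txt} staged={none}
After op 4 (modify b.txt): modified={a.txt, b.txt, c.txt} staged={none}
After op 5 (git add c.txt): modified={a.txt, b.txt} staged={c.txt}
After op 6 (git add b.txt): modified={a.txt} staged={b.txt, c.txt}
After op 7 (modify c.txt): modified={a.txt, c.txt} staged={b.txt, c.txt}
After op 8 (modify b.txt): modified={a.txt, b.txt, c.txt} staged={b.txt, c.txt}
After op 9 (modify c.txt): modified={a.txt, b.txt, c.txt} staged={b.txt, c.txt}
After op 10 (modify b.txt): modified={a.txt, b.txt, c.txt} staged={b.txt, c.txt}
After op 11 (git commit): modified={a.txt, b.txt, c.txt} staged={none}
After op 12 (git add b.txt): modified={a.txt, c.txt} staged={b.txt}
After op 13 (modify b.txt): modified={a.txt, b.txt, c.txt} staged={b.txt}
After op 14 (git add b.txt): modified={a.txt, c.txt} staged={b.txt}
After op 15 (git add a.txt): modified={c.txt} staged={a.txt, b.txt}
After op 16 (git reset a.txt): modified={a.txt, c.txt} staged={b.txt}
After op 17 (modify c.txt): modified={a.txt, c.txt} staged={b.txt}
After op 18 (git reset a.txt): modified={a.txt, c.txt} staged={b.txt}
After op 19 (git add a.txt): modified={c.txt} staged={a.txt, b.txt}
After op 20 (git add c.txt): modified={none} staged={a.txt, b.txt, c.txt}
After op 21 (git add b.txt): modified={none} staged={a.txt, b.txt, c.txt}
After op 22 (git commit): modified={none} staged={none}
After op 23 (modify c.txt): modified={c.txt} staged={none}
After op 24 (modify a.txt): modified={a.txt, c.txt} staged={none}
After op 25 (git add c.txt): modified={a.txt} staged={c.txt}
Final staged set: {c.txt} -> count=1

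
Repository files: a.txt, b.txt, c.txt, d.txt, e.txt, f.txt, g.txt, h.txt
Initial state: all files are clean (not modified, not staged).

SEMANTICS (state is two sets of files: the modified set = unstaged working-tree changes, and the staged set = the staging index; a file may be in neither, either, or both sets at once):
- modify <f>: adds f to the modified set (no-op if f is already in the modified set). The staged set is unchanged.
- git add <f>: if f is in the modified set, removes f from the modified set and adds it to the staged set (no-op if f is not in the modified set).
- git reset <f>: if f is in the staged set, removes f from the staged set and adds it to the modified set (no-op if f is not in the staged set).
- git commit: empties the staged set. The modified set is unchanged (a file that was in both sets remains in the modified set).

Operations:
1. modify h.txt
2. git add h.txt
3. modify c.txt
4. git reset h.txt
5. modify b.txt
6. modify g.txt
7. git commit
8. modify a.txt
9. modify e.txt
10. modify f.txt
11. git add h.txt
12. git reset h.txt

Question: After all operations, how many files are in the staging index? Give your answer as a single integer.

After op 1 (modify h.txt): modified={h.txt} staged={none}
After op 2 (git add h.txt): modified={none} staged={h.txt}
After op 3 (modify c.txt): modified={c.txt} staged={h.txt}
After op 4 (git reset h.txt): modified={c.txt, h.txt} staged={none}
After op 5 (modify b.txt): modified={b.txt, c.txt, h.txt} staged={none}
After op 6 (modify g.txt): modified={b.txt, c.txt, g.txt, h.txt} staged={none}
After op 7 (git commit): modified={b.txt, c.txt, g.txt, h.txt} staged={none}
After op 8 (modify a.txt): modified={a.txt, b.txt, c.txt, g.txt, h.txt} staged={none}
After op 9 (modify e.txt): modified={a.txt, b.txt, c.txt, e.txt, g.txt, h.txt} staged={none}
After op 10 (modify f.txt): modified={a.txt, b.txt, c.txt, e.txt, f.txt, g.txt, h.txt} staged={none}
After op 11 (git add h.txt): modified={a.txt, b.txt, c.txt, e.txt, f.txt, g.txt} staged={h.txt}
After op 12 (git reset h.txt): modified={a.txt, b.txt, c.txt, e.txt, f.txt, g.txt, h.txt} staged={none}
Final staged set: {none} -> count=0

Answer: 0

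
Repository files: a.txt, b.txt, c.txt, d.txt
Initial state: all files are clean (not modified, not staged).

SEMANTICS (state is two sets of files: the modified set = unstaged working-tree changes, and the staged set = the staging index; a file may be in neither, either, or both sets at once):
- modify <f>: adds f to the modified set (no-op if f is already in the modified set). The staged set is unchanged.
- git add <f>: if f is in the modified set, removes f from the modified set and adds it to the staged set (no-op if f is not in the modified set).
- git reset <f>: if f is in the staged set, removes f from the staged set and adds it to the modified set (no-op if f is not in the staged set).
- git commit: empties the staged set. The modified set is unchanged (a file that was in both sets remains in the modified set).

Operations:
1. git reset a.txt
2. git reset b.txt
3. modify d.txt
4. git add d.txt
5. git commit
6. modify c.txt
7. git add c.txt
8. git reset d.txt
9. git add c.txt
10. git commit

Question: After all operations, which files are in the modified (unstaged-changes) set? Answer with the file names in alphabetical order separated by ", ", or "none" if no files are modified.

After op 1 (git reset a.txt): modified={none} staged={none}
After op 2 (git reset b.txt): modified={none} staged={none}
After op 3 (modify d.txt): modified={d.txt} staged={none}
After op 4 (git add d.txt): modified={none} staged={d.txt}
After op 5 (git commit): modified={none} staged={none}
After op 6 (modify c.txt): modified={c.txt} staged={none}
After op 7 (git add c.txt): modified={none} staged={c.txt}
After op 8 (git reset d.txt): modified={none} staged={c.txt}
After op 9 (git add c.txt): modified={none} staged={c.txt}
After op 10 (git commit): modified={none} staged={none}

Answer: none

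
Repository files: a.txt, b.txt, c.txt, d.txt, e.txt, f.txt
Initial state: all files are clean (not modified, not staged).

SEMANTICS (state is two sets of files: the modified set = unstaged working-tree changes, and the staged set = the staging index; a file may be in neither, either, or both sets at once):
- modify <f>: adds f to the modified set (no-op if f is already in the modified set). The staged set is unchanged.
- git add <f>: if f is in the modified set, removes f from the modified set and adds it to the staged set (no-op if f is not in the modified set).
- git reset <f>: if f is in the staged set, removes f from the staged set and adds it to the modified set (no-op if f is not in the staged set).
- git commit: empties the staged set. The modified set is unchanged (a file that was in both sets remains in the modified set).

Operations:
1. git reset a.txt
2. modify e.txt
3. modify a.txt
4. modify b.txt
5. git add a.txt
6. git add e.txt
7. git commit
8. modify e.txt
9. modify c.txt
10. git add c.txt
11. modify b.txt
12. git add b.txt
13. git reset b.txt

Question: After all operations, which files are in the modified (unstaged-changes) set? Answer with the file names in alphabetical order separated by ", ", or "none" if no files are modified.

After op 1 (git reset a.txt): modified={none} staged={none}
After op 2 (modify e.txt): modified={e.txt} staged={none}
After op 3 (modify a.txt): modified={a.txt, e.txt} staged={none}
After op 4 (modify b.txt): modified={a.txt, b.txt, e.txt} staged={none}
After op 5 (git add a.txt): modified={b.txt, e.txt} staged={a.txt}
After op 6 (git add e.txt): modified={b.txt} staged={a.txt, e.txt}
After op 7 (git commit): modified={b.txt} staged={none}
After op 8 (modify e.txt): modified={b.txt, e.txt} staged={none}
After op 9 (modify c.txt): modified={b.txt, c.txt, e.txt} staged={none}
After op 10 (git add c.txt): modified={b.txt, e.txt} staged={c.txt}
After op 11 (modify b.txt): modified={b.txt, e.txt} staged={c.txt}
After op 12 (git add b.txt): modified={e.txt} staged={b.txt, c.txt}
After op 13 (git reset b.txt): modified={b.txt, e.txt} staged={c.txt}

Answer: b.txt, e.txt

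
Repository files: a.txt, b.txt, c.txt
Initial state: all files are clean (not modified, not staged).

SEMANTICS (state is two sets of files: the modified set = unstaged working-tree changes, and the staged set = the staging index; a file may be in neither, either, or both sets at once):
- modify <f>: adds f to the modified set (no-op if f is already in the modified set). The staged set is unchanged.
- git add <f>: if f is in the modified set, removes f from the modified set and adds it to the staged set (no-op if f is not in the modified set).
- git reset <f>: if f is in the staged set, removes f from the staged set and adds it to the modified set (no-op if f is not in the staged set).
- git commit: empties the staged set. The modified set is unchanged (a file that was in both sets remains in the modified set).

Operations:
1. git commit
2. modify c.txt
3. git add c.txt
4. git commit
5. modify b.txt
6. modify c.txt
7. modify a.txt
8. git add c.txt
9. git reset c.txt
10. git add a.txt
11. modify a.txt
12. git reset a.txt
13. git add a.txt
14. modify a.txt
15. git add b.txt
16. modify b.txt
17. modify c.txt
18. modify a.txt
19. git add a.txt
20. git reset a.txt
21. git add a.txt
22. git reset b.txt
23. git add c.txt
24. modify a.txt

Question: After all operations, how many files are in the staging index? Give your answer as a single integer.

Answer: 2

Derivation:
After op 1 (git commit): modified={none} staged={none}
After op 2 (modify c.txt): modified={c.txt} staged={none}
After op 3 (git add c.txt): modified={none} staged={c.txt}
After op 4 (git commit): modified={none} staged={none}
After op 5 (modify b.txt): modified={b.txt} staged={none}
After op 6 (modify c.txt): modified={b.txt, c.txt} staged={none}
After op 7 (modify a.txt): modified={a.txt, b.txt, c.txt} staged={none}
After op 8 (git add c.txt): modified={a.txt, b.txt} staged={c.txt}
After op 9 (git reset c.txt): modified={a.txt, b.txt, c.txt} staged={none}
After op 10 (git add a.txt): modified={b.txt, c.txt} staged={a.txt}
After op 11 (modify a.txt): modified={a.txt, b.txt, c.txt} staged={a.txt}
After op 12 (git reset a.txt): modified={a.txt, b.txt, c.txt} staged={none}
After op 13 (git add a.txt): modified={b.txt, c.txt} staged={a.txt}
After op 14 (modify a.txt): modified={a.txt, b.txt, c.txt} staged={a.txt}
After op 15 (git add b.txt): modified={a.txt, c.txt} staged={a.txt, b.txt}
After op 16 (modify b.txt): modified={a.txt, b.txt, c.txt} staged={a.txt, b.txt}
After op 17 (modify c.txt): modified={a.txt, b.txt, c.txt} staged={a.txt, b.txt}
After op 18 (modify a.txt): modified={a.txt, b.txt, c.txt} staged={a.txt, b.txt}
After op 19 (git add a.txt): modified={b.txt, c.txt} staged={a.txt, b.txt}
After op 20 (git reset a.txt): modified={a.txt, b.txt, c.txt} staged={b.txt}
After op 21 (git add a.txt): modified={b.txt, c.txt} staged={a.txt, b.txt}
After op 22 (git reset b.txt): modified={b.txt, c.txt} staged={a.txt}
After op 23 (git add c.txt): modified={b.txt} staged={a.txt, c.txt}
After op 24 (modify a.txt): modified={a.txt, b.txt} staged={a.txt, c.txt}
Final staged set: {a.txt, c.txt} -> count=2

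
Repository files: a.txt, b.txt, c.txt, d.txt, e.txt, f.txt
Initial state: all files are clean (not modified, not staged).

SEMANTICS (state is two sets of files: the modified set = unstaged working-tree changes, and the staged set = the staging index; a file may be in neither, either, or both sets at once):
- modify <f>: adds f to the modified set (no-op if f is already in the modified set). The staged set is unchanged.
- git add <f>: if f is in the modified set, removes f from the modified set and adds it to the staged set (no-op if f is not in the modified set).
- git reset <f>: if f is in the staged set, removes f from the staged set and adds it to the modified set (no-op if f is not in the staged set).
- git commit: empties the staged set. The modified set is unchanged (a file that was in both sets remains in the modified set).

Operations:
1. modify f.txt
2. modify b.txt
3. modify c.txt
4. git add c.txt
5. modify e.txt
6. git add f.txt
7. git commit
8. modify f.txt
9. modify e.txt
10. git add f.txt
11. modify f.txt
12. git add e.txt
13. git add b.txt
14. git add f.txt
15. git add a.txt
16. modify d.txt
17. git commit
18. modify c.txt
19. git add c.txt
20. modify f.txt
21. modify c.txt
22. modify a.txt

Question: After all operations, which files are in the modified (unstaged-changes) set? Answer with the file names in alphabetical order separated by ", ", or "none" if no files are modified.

Answer: a.txt, c.txt, d.txt, f.txt

Derivation:
After op 1 (modify f.txt): modified={f.txt} staged={none}
After op 2 (modify b.txt): modified={b.txt, f.txt} staged={none}
After op 3 (modify c.txt): modified={b.txt, c.txt, f.txt} staged={none}
After op 4 (git add c.txt): modified={b.txt, f.txt} staged={c.txt}
After op 5 (modify e.txt): modified={b.txt, e.txt, f.txt} staged={c.txt}
After op 6 (git add f.txt): modified={b.txt, e.txt} staged={c.txt, f.txt}
After op 7 (git commit): modified={b.txt, e.txt} staged={none}
After op 8 (modify f.txt): modified={b.txt, e.txt, f.txt} staged={none}
After op 9 (modify e.txt): modified={b.txt, e.txt, f.txt} staged={none}
After op 10 (git add f.txt): modified={b.txt, e.txt} staged={f.txt}
After op 11 (modify f.txt): modified={b.txt, e.txt, f.txt} staged={f.txt}
After op 12 (git add e.txt): modified={b.txt, f.txt} staged={e.txt, f.txt}
After op 13 (git add b.txt): modified={f.txt} staged={b.txt, e.txt, f.txt}
After op 14 (git add f.txt): modified={none} staged={b.txt, e.txt, f.txt}
After op 15 (git add a.txt): modified={none} staged={b.txt, e.txt, f.txt}
After op 16 (modify d.txt): modified={d.txt} staged={b.txt, e.txt, f.txt}
After op 17 (git commit): modified={d.txt} staged={none}
After op 18 (modify c.txt): modified={c.txt, d.txt} staged={none}
After op 19 (git add c.txt): modified={d.txt} staged={c.txt}
After op 20 (modify f.txt): modified={d.txt, f.txt} staged={c.txt}
After op 21 (modify c.txt): modified={c.txt, d.txt, f.txt} staged={c.txt}
After op 22 (modify a.txt): modified={a.txt, c.txt, d.txt, f.txt} staged={c.txt}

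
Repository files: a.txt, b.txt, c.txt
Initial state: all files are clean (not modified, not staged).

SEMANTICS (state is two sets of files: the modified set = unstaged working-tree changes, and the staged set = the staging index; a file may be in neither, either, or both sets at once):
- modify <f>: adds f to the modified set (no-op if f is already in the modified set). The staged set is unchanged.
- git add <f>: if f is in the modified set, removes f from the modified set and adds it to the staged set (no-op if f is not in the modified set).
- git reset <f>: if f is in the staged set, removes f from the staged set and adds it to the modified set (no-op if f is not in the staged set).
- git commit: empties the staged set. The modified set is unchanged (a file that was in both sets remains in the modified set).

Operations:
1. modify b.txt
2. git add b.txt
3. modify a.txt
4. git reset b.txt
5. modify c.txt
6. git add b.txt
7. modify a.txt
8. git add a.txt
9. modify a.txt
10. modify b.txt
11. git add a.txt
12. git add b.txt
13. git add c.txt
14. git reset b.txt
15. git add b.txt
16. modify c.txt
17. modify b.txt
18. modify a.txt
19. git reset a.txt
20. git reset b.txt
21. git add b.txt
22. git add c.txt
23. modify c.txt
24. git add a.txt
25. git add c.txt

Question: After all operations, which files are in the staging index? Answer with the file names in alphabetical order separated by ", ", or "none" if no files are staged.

Answer: a.txt, b.txt, c.txt

Derivation:
After op 1 (modify b.txt): modified={b.txt} staged={none}
After op 2 (git add b.txt): modified={none} staged={b.txt}
After op 3 (modify a.txt): modified={a.txt} staged={b.txt}
After op 4 (git reset b.txt): modified={a.txt, b.txt} staged={none}
After op 5 (modify c.txt): modified={a.txt, b.txt, c.txt} staged={none}
After op 6 (git add b.txt): modified={a.txt, c.txt} staged={b.txt}
After op 7 (modify a.txt): modified={a.txt, c.txt} staged={b.txt}
After op 8 (git add a.txt): modified={c.txt} staged={a.txt, b.txt}
After op 9 (modify a.txt): modified={a.txt, c.txt} staged={a.txt, b.txt}
After op 10 (modify b.txt): modified={a.txt, b.txt, c.txt} staged={a.txt, b.txt}
After op 11 (git add a.txt): modified={b.txt, c.txt} staged={a.txt, b.txt}
After op 12 (git add b.txt): modified={c.txt} staged={a.txt, b.txt}
After op 13 (git add c.txt): modified={none} staged={a.txt, b.txt, c.txt}
After op 14 (git reset b.txt): modified={b.txt} staged={a.txt, c.txt}
After op 15 (git add b.txt): modified={none} staged={a.txt, b.txt, c.txt}
After op 16 (modify c.txt): modified={c.txt} staged={a.txt, b.txt, c.txt}
After op 17 (modify b.txt): modified={b.txt, c.txt} staged={a.txt, b.txt, c.txt}
After op 18 (modify a.txt): modified={a.txt, b.txt, c.txt} staged={a.txt, b.txt, c.txt}
After op 19 (git reset a.txt): modified={a.txt, b.txt, c.txt} staged={b.txt, c.txt}
After op 20 (git reset b.txt): modified={a.txt, b.txt, c.txt} staged={c.txt}
After op 21 (git add b.txt): modified={a.txt, c.txt} staged={b.txt, c.txt}
After op 22 (git add c.txt): modified={a.txt} staged={b.txt, c.txt}
After op 23 (modify c.txt): modified={a.txt, c.txt} staged={b.txt, c.txt}
After op 24 (git add a.txt): modified={c.txt} staged={a.txt, b.txt, c.txt}
After op 25 (git add c.txt): modified={none} staged={a.txt, b.txt, c.txt}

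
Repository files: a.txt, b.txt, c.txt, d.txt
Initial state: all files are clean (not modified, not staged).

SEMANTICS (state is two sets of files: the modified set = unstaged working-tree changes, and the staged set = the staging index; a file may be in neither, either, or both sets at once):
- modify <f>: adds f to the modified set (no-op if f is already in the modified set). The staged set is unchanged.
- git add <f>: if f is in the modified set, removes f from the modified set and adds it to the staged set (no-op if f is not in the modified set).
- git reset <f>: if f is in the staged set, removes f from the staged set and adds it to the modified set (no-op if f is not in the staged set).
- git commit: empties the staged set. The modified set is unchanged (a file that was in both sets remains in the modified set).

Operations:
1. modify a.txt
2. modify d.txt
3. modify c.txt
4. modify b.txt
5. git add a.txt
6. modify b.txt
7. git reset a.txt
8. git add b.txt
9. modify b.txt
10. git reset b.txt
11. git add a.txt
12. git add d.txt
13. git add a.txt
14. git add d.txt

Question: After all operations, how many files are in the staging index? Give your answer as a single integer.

Answer: 2

Derivation:
After op 1 (modify a.txt): modified={a.txt} staged={none}
After op 2 (modify d.txt): modified={a.txt, d.txt} staged={none}
After op 3 (modify c.txt): modified={a.txt, c.txt, d.txt} staged={none}
After op 4 (modify b.txt): modified={a.txt, b.txt, c.txt, d.txt} staged={none}
After op 5 (git add a.txt): modified={b.txt, c.txt, d.txt} staged={a.txt}
After op 6 (modify b.txt): modified={b.txt, c.txt, d.txt} staged={a.txt}
After op 7 (git reset a.txt): modified={a.txt, b.txt, c.txt, d.txt} staged={none}
After op 8 (git add b.txt): modified={a.txt, c.txt, d.txt} staged={b.txt}
After op 9 (modify b.txt): modified={a.txt, b.txt, c.txt, d.txt} staged={b.txt}
After op 10 (git reset b.txt): modified={a.txt, b.txt, c.txt, d.txt} staged={none}
After op 11 (git add a.txt): modified={b.txt, c.txt, d.txt} staged={a.txt}
After op 12 (git add d.txt): modified={b.txt, c.txt} staged={a.txt, d.txt}
After op 13 (git add a.txt): modified={b.txt, c.txt} staged={a.txt, d.txt}
After op 14 (git add d.txt): modified={b.txt, c.txt} staged={a.txt, d.txt}
Final staged set: {a.txt, d.txt} -> count=2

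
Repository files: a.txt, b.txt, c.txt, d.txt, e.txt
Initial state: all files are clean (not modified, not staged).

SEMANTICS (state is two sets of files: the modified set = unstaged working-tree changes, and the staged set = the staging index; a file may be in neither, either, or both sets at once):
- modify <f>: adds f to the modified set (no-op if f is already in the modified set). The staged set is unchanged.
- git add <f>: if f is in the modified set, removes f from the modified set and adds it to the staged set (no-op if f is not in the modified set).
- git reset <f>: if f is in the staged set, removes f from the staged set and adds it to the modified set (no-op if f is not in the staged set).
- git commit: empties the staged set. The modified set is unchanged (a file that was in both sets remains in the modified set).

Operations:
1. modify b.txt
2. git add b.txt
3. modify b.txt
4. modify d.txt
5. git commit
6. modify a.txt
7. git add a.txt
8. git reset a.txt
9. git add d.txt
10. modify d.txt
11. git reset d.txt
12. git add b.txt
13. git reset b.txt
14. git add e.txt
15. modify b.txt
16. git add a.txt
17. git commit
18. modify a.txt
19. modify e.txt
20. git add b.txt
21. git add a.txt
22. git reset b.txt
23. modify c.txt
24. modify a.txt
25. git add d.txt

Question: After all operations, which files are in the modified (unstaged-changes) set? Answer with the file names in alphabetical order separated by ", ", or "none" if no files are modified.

Answer: a.txt, b.txt, c.txt, e.txt

Derivation:
After op 1 (modify b.txt): modified={b.txt} staged={none}
After op 2 (git add b.txt): modified={none} staged={b.txt}
After op 3 (modify b.txt): modified={b.txt} staged={b.txt}
After op 4 (modify d.txt): modified={b.txt, d.txt} staged={b.txt}
After op 5 (git commit): modified={b.txt, d.txt} staged={none}
After op 6 (modify a.txt): modified={a.txt, b.txt, d.txt} staged={none}
After op 7 (git add a.txt): modified={b.txt, d.txt} staged={a.txt}
After op 8 (git reset a.txt): modified={a.txt, b.txt, d.txt} staged={none}
After op 9 (git add d.txt): modified={a.txt, b.txt} staged={d.txt}
After op 10 (modify d.txt): modified={a.txt, b.txt, d.txt} staged={d.txt}
After op 11 (git reset d.txt): modified={a.txt, b.txt, d.txt} staged={none}
After op 12 (git add b.txt): modified={a.txt, d.txt} staged={b.txt}
After op 13 (git reset b.txt): modified={a.txt, b.txt, d.txt} staged={none}
After op 14 (git add e.txt): modified={a.txt, b.txt, d.txt} staged={none}
After op 15 (modify b.txt): modified={a.txt, b.txt, d.txt} staged={none}
After op 16 (git add a.txt): modified={b.txt, d.txt} staged={a.txt}
After op 17 (git commit): modified={b.txt, d.txt} staged={none}
After op 18 (modify a.txt): modified={a.txt, b.txt, d.txt} staged={none}
After op 19 (modify e.txt): modified={a.txt, b.txt, d.txt, e.txt} staged={none}
After op 20 (git add b.txt): modified={a.txt, d.txt, e.txt} staged={b.txt}
After op 21 (git add a.txt): modified={d.txt, e.txt} staged={a.txt, b.txt}
After op 22 (git reset b.txt): modified={b.txt, d.txt, e.txt} staged={a.txt}
After op 23 (modify c.txt): modified={b.txt, c.txt, d.txt, e.txt} staged={a.txt}
After op 24 (modify a.txt): modified={a.txt, b.txt, c.txt, d.txt, e.txt} staged={a.txt}
After op 25 (git add d.txt): modified={a.txt, b.txt, c.txt, e.txt} staged={a.txt, d.txt}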